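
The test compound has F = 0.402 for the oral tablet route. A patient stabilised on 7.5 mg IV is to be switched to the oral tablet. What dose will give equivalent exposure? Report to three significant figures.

For equal systemic exposure: F × D_ev = D_iv
D_ev = D_iv / F = 7.5 / 0.402 = 18.6567 mg

D_oral = 18.7 mg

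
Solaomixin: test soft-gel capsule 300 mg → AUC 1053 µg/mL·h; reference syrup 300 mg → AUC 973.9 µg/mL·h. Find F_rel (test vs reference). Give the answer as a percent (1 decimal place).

F_rel = 108.1%

F_rel = (AUC_test/D_test) / (AUC_ref/D_ref)
      = (1053/300) / (973.9/300)
      = 3.51 / 3.24633 = 1.0812 = 108.12%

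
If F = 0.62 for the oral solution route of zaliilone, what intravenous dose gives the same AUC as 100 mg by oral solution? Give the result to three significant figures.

Systemic exposure from an extravascular dose = F × D_ev, so the equivalent IV dose is F × D_ev.
D_iv = F × D_ev = 0.62 × 100 = 62 mg

D_iv = 62.0 mg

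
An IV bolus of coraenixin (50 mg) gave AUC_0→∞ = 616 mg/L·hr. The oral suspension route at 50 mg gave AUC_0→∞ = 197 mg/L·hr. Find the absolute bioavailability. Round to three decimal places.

F = (AUC_ev / D_ev) / (AUC_iv / D_iv)
  = (197/50) / (616/50)
  = 3.94 / 12.32 = 0.3198

F = 0.320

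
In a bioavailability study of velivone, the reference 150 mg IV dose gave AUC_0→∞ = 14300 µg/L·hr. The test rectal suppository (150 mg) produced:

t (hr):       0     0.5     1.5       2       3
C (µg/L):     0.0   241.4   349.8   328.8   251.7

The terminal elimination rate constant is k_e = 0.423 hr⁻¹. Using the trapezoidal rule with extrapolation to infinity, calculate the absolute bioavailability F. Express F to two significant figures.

Trapezoidal AUC_0→3 (rectal suppository):
  [0→0.5]: (0.0+241.4)/2 × 0.5 = 60.35
  [0.5→1.5]: (241.4+349.8)/2 × 1 = 295.6
  [1.5→2]: (349.8+328.8)/2 × 0.5 = 169.65
  [2→3]: (328.8+251.7)/2 × 1 = 290.25
  Sum = 815.85 µg/L·hr
Tail: C_last/k_e = 251.7/0.423 = 595.035
AUC_0→∞ (rectal suppository) = 815.85 + 595.035 = 1410.885 µg/L·hr
F = (AUC_ev/D_ev)/(AUC_iv/D_iv) = (1410.885/150)/(14300/150) = 9.4059/95.3333 = 0.0987

F = 0.099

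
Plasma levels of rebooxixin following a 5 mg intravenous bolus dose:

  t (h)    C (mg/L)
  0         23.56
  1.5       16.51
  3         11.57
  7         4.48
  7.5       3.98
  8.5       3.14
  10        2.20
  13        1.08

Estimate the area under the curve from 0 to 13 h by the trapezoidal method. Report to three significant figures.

AUC = 97.8 mg/L·h

Trapezoidal AUC_0→13:
  [0→1.5]: (23.56+16.51)/2 × 1.5 = 30.0525
  [1.5→3]: (16.51+11.57)/2 × 1.5 = 21.06
  [3→7]: (11.57+4.48)/2 × 4 = 32.1
  [7→7.5]: (4.48+3.98)/2 × 0.5 = 2.115
  [7.5→8.5]: (3.98+3.14)/2 × 1 = 3.56
  [8.5→10]: (3.14+2.20)/2 × 1.5 = 4.005
  [10→13]: (2.20+1.08)/2 × 3 = 4.92
  Sum = 97.8125 mg/L·h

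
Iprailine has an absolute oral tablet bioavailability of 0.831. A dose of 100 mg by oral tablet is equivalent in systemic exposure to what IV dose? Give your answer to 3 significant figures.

D_iv = 83.1 mg

Systemic exposure from an extravascular dose = F × D_ev, so the equivalent IV dose is F × D_ev.
D_iv = F × D_ev = 0.831 × 100 = 83.1 mg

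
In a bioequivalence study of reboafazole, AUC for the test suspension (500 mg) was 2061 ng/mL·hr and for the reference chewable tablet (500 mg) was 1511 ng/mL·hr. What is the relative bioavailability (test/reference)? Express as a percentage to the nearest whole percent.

F_rel = (AUC_test/D_test) / (AUC_ref/D_ref)
      = (2061/500) / (1511/500)
      = 4.122 / 3.022 = 1.3640 = 136.40%

F_rel = 136%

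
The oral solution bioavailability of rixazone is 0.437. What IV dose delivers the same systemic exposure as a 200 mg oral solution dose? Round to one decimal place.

Systemic exposure from an extravascular dose = F × D_ev, so the equivalent IV dose is F × D_ev.
D_iv = F × D_ev = 0.437 × 200 = 87.4 mg

D_iv = 87.4 mg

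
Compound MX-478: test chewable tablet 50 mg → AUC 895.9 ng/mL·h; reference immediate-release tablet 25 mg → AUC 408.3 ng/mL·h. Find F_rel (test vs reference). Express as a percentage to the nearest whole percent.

F_rel = 110%

F_rel = (AUC_test/D_test) / (AUC_ref/D_ref)
      = (895.9/50) / (408.3/25)
      = 17.918 / 16.332 = 1.0971 = 109.71%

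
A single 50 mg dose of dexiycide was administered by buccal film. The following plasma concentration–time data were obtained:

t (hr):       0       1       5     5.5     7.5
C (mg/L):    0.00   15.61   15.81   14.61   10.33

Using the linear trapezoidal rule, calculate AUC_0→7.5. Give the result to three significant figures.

Trapezoidal AUC_0→7.5:
  [0→1]: (0.00+15.61)/2 × 1 = 7.805
  [1→5]: (15.61+15.81)/2 × 4 = 62.84
  [5→5.5]: (15.81+14.61)/2 × 0.5 = 7.605
  [5.5→7.5]: (14.61+10.33)/2 × 2 = 24.94
  Sum = 103.19 mg/L·hr

AUC = 103 mg/L·hr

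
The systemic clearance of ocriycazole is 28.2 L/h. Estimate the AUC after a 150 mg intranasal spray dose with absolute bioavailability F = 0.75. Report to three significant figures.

AUC_0→∞ = F × Dose / CL
        = 0.75 × 150 / 28.2 = 3.98936 mg/L·h

AUC = 3.99 mg/L·h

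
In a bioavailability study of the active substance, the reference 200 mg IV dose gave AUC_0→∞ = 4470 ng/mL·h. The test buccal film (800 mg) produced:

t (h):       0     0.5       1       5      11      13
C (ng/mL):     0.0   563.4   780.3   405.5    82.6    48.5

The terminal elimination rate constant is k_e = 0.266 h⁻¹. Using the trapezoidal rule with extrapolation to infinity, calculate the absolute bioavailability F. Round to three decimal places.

Trapezoidal AUC_0→13 (buccal film):
  [0→0.5]: (0.0+563.4)/2 × 0.5 = 140.85
  [0.5→1]: (563.4+780.3)/2 × 0.5 = 335.925
  [1→5]: (780.3+405.5)/2 × 4 = 2371.6
  [5→11]: (405.5+82.6)/2 × 6 = 1464.3
  [11→13]: (82.6+48.5)/2 × 2 = 131.1
  Sum = 4443.775 ng/mL·h
Tail: C_last/k_e = 48.5/0.266 = 182.331
AUC_0→∞ (buccal film) = 4443.775 + 182.331 = 4626.106 ng/mL·h
F = (AUC_ev/D_ev)/(AUC_iv/D_iv) = (4626.106/800)/(4470/200) = 5.7826325/22.35 = 0.2587

F = 0.259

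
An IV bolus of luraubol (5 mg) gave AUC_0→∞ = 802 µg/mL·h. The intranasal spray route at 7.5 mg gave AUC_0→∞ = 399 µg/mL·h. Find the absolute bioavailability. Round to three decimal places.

F = (AUC_ev / D_ev) / (AUC_iv / D_iv)
  = (399/7.5) / (802/5)
  = 53.2 / 160.4 = 0.3317

F = 0.332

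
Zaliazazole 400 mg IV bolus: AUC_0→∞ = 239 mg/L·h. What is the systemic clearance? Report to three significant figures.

CL = Dose_iv / AUC_0→∞
   = 400 / 239 = 1.67364 L/h

CL = 1.67 L/h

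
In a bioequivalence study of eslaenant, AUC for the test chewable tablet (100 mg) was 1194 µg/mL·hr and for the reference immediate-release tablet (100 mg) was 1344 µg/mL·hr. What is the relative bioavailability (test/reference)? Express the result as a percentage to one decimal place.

F_rel = (AUC_test/D_test) / (AUC_ref/D_ref)
      = (1194/100) / (1344/100)
      = 11.94 / 13.44 = 0.8884 = 88.84%

F_rel = 88.8%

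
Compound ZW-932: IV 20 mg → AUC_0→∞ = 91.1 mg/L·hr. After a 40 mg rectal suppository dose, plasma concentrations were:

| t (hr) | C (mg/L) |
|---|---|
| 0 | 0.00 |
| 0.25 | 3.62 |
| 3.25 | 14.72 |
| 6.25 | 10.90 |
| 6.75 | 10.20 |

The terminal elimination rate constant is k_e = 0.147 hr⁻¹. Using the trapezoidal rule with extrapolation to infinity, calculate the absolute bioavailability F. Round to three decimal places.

Trapezoidal AUC_0→6.75 (rectal suppository):
  [0→0.25]: (0.00+3.62)/2 × 0.25 = 0.4525
  [0.25→3.25]: (3.62+14.72)/2 × 3 = 27.51
  [3.25→6.25]: (14.72+10.90)/2 × 3 = 38.43
  [6.25→6.75]: (10.90+10.20)/2 × 0.5 = 5.275
  Sum = 71.6675 mg/L·hr
Tail: C_last/k_e = 10.20/0.147 = 69.388
AUC_0→∞ (rectal suppository) = 71.6675 + 69.388 = 141.0555 mg/L·hr
F = (AUC_ev/D_ev)/(AUC_iv/D_iv) = (141.0555/40)/(91.1/20) = 3.5263875/4.555 = 0.7742

F = 0.774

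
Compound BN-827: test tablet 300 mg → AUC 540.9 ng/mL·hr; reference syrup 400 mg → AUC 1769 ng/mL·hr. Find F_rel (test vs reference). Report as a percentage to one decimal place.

F_rel = (AUC_test/D_test) / (AUC_ref/D_ref)
      = (540.9/300) / (1769/400)
      = 1.803 / 4.4225 = 0.4077 = 40.77%

F_rel = 40.8%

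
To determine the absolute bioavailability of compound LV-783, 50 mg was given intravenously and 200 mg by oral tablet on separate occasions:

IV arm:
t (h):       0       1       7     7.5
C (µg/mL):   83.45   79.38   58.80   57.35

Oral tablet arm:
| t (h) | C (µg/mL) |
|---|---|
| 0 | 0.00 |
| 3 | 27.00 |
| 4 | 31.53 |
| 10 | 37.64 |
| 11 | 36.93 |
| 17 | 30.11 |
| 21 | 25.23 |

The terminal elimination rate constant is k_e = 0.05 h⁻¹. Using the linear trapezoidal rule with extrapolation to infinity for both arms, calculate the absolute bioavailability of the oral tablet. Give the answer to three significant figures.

F = 0.169

Trapezoidal AUC_0→7.5 (IV):
  [0→1]: (83.45+79.38)/2 × 1 = 81.415
  [1→7]: (79.38+58.80)/2 × 6 = 414.54
  [7→7.5]: (58.80+57.35)/2 × 0.5 = 29.0375
  Sum = 524.9925 µg/mL·h
IV tail: 57.35/0.05 = 1147.000; AUC_iv,0→∞ = 524.9925 + 1147.000 = 1671.9925 µg/mL·h
Trapezoidal AUC_0→21 (oral tablet):
  [0→3]: (0.00+27.00)/2 × 3 = 40.5
  [3→4]: (27.00+31.53)/2 × 1 = 29.265
  [4→10]: (31.53+37.64)/2 × 6 = 207.51
  [10→11]: (37.64+36.93)/2 × 1 = 37.285
  [11→17]: (36.93+30.11)/2 × 6 = 201.12
  [17→21]: (30.11+25.23)/2 × 4 = 110.68
  Sum = 626.36 µg/mL·h
oral tablet tail: 25.23/0.05 = 504.600; AUC_ev,0→∞ = 626.36 + 504.600 = 1130.96 µg/mL·h
F = (AUC_ev/D_ev)/(AUC_iv/D_iv) = (1130.96/200)/(1671.9925/50) = 5.6548/33.43985 = 0.1691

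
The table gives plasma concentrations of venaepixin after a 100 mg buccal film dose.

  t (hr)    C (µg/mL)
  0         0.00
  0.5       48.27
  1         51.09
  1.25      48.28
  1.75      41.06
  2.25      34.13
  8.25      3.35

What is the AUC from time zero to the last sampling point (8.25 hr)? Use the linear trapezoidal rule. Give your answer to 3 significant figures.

Trapezoidal AUC_0→8.25:
  [0→0.5]: (0.00+48.27)/2 × 0.5 = 12.0675
  [0.5→1]: (48.27+51.09)/2 × 0.5 = 24.84
  [1→1.25]: (51.09+48.28)/2 × 0.25 = 12.42125
  [1.25→1.75]: (48.28+41.06)/2 × 0.5 = 22.335
  [1.75→2.25]: (41.06+34.13)/2 × 0.5 = 18.7975
  [2.25→8.25]: (34.13+3.35)/2 × 6 = 112.44
  Sum = 202.90125 µg/mL·hr

AUC = 203 µg/mL·hr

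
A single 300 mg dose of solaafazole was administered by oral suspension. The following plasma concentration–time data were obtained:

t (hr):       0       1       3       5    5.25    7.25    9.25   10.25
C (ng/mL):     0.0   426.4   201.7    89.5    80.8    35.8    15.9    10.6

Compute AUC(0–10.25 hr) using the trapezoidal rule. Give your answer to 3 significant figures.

AUC = 1340 ng/mL·hr

Trapezoidal AUC_0→10.25:
  [0→1]: (0.0+426.4)/2 × 1 = 213.2
  [1→3]: (426.4+201.7)/2 × 2 = 628.1
  [3→5]: (201.7+89.5)/2 × 2 = 291.2
  [5→5.25]: (89.5+80.8)/2 × 0.25 = 21.2875
  [5.25→7.25]: (80.8+35.8)/2 × 2 = 116.6
  [7.25→9.25]: (35.8+15.9)/2 × 2 = 51.7
  [9.25→10.25]: (15.9+10.6)/2 × 1 = 13.25
  Sum = 1335.3375 ng/mL·hr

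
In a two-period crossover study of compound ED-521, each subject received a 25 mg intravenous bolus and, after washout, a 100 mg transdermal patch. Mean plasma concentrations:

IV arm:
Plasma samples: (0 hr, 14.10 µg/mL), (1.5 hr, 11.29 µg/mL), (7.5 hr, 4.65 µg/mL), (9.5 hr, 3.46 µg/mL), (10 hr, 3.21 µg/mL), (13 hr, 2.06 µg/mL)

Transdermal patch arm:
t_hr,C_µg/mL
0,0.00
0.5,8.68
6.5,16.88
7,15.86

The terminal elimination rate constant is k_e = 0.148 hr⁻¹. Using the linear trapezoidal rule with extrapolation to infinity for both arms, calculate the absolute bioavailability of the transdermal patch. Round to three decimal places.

F = 0.493

Trapezoidal AUC_0→13 (IV):
  [0→1.5]: (14.10+11.29)/2 × 1.5 = 19.0425
  [1.5→7.5]: (11.29+4.65)/2 × 6 = 47.82
  [7.5→9.5]: (4.65+3.46)/2 × 2 = 8.11
  [9.5→10]: (3.46+3.21)/2 × 0.5 = 1.6675
  [10→13]: (3.21+2.06)/2 × 3 = 7.905
  Sum = 84.545 µg/mL·hr
IV tail: 2.06/0.148 = 13.919; AUC_iv,0→∞ = 84.545 + 13.919 = 98.464 µg/mL·hr
Trapezoidal AUC_0→7 (transdermal patch):
  [0→0.5]: (0.00+8.68)/2 × 0.5 = 2.17
  [0.5→6.5]: (8.68+16.88)/2 × 6 = 76.68
  [6.5→7]: (16.88+15.86)/2 × 0.5 = 8.185
  Sum = 87.035 µg/mL·hr
transdermal patch tail: 15.86/0.148 = 107.162; AUC_ev,0→∞ = 87.035 + 107.162 = 194.197 µg/mL·hr
F = (AUC_ev/D_ev)/(AUC_iv/D_iv) = (194.197/100)/(98.464/25) = 1.94197/3.93856 = 0.4931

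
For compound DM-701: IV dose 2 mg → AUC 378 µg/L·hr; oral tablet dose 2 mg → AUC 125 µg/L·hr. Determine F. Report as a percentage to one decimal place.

F = 33.1%

F = (AUC_ev / D_ev) / (AUC_iv / D_iv)
  = (125/2) / (378/2)
  = 62.5 / 189 = 0.3307
  = 33.07%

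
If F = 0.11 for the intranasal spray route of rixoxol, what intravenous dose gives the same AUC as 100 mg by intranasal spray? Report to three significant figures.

Systemic exposure from an extravascular dose = F × D_ev, so the equivalent IV dose is F × D_ev.
D_iv = F × D_ev = 0.11 × 100 = 11 mg

D_iv = 11.0 mg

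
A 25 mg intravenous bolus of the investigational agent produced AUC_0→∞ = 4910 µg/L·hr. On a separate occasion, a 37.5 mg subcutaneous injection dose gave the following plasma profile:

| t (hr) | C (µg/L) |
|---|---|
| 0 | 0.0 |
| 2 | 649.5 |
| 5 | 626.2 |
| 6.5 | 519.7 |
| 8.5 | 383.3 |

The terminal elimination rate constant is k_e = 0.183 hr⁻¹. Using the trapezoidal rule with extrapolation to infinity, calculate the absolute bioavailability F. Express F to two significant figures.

Trapezoidal AUC_0→8.5 (subcutaneous injection):
  [0→2]: (0.0+649.5)/2 × 2 = 649.5
  [2→5]: (649.5+626.2)/2 × 3 = 1913.55
  [5→6.5]: (626.2+519.7)/2 × 1.5 = 859.425
  [6.5→8.5]: (519.7+383.3)/2 × 2 = 903.0
  Sum = 4325.475 µg/L·hr
Tail: C_last/k_e = 383.3/0.183 = 2094.536
AUC_0→∞ (subcutaneous injection) = 4325.475 + 2094.536 = 6420.011 µg/L·hr
F = (AUC_ev/D_ev)/(AUC_iv/D_iv) = (6420.011/37.5)/(4910/25) = 171.2/196.4 = 0.8717

F = 0.87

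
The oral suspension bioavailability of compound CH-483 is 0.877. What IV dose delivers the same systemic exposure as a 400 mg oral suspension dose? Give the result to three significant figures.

Systemic exposure from an extravascular dose = F × D_ev, so the equivalent IV dose is F × D_ev.
D_iv = F × D_ev = 0.877 × 400 = 350.8 mg

D_iv = 351 mg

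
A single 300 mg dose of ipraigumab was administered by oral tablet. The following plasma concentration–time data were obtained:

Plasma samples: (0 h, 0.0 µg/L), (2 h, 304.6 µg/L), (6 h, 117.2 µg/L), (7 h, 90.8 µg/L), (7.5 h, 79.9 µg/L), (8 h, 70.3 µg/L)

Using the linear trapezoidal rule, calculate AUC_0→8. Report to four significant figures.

AUC = 1332 µg/L·h

Trapezoidal AUC_0→8:
  [0→2]: (0.0+304.6)/2 × 2 = 304.6
  [2→6]: (304.6+117.2)/2 × 4 = 843.6
  [6→7]: (117.2+90.8)/2 × 1 = 104.0
  [7→7.5]: (90.8+79.9)/2 × 0.5 = 42.675
  [7.5→8]: (79.9+70.3)/2 × 0.5 = 37.55
  Sum = 1332.425 µg/L·h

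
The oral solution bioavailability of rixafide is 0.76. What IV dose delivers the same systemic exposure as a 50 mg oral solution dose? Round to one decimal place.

D_iv = 38.0 mg

Systemic exposure from an extravascular dose = F × D_ev, so the equivalent IV dose is F × D_ev.
D_iv = F × D_ev = 0.76 × 50 = 38 mg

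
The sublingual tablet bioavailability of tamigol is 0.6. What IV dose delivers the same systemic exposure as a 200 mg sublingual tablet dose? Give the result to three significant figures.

D_iv = 120 mg

Systemic exposure from an extravascular dose = F × D_ev, so the equivalent IV dose is F × D_ev.
D_iv = F × D_ev = 0.6 × 200 = 120 mg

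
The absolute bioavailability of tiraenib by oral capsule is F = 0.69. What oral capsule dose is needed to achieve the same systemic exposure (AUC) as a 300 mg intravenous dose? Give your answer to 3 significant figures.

For equal systemic exposure: F × D_ev = D_iv
D_ev = D_iv / F = 300 / 0.69 = 434.783 mg

D_oral = 435 mg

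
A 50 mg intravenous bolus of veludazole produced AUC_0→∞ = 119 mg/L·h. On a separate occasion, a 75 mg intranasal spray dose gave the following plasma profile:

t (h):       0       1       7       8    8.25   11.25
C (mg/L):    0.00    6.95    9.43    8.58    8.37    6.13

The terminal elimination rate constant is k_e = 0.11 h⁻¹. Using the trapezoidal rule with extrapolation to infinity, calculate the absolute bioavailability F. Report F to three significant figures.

F = 0.791

Trapezoidal AUC_0→11.25 (intranasal spray):
  [0→1]: (0.00+6.95)/2 × 1 = 3.475
  [1→7]: (6.95+9.43)/2 × 6 = 49.14
  [7→8]: (9.43+8.58)/2 × 1 = 9.005
  [8→8.25]: (8.58+8.37)/2 × 0.25 = 2.11875
  [8.25→11.25]: (8.37+6.13)/2 × 3 = 21.75
  Sum = 85.48875 mg/L·h
Tail: C_last/k_e = 6.13/0.11 = 55.727
AUC_0→∞ (intranasal spray) = 85.48875 + 55.727 = 141.21575 mg/L·h
F = (AUC_ev/D_ev)/(AUC_iv/D_iv) = (141.21575/75)/(119/50) = 1.88288/2.38 = 0.7911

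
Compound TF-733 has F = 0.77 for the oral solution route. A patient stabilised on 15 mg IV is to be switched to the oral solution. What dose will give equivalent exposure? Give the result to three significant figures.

For equal systemic exposure: F × D_ev = D_iv
D_ev = D_iv / F = 15 / 0.77 = 19.4805 mg

D_oral = 19.5 mg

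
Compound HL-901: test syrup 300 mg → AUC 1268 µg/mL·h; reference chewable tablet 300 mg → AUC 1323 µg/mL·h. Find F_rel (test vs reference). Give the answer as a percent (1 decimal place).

F_rel = 95.8%

F_rel = (AUC_test/D_test) / (AUC_ref/D_ref)
      = (1268/300) / (1323/300)
      = 4.22667 / 4.41 = 0.9584 = 95.84%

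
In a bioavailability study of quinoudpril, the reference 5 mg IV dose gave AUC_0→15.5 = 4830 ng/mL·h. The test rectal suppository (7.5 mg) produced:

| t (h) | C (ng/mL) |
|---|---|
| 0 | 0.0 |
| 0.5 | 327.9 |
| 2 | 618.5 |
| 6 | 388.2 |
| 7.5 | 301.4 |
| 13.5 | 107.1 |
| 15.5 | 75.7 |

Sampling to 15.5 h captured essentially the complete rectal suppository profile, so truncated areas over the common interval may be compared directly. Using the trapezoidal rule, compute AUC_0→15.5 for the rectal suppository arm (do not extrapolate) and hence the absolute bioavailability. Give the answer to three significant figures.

F = 0.653

Trapezoidal AUC_0→15.5 (rectal suppository):
  [0→0.5]: (0.0+327.9)/2 × 0.5 = 81.975
  [0.5→2]: (327.9+618.5)/2 × 1.5 = 709.8
  [2→6]: (618.5+388.2)/2 × 4 = 2013.4
  [6→7.5]: (388.2+301.4)/2 × 1.5 = 517.2
  [7.5→13.5]: (301.4+107.1)/2 × 6 = 1225.5
  [13.5→15.5]: (107.1+75.7)/2 × 2 = 182.8
  Sum = 4730.675 ng/mL·h
F = (AUC_ev/D_ev)/(AUC_iv/D_iv) = (4730.675/7.5)/(4830/5) = 630.757/966 = 0.6530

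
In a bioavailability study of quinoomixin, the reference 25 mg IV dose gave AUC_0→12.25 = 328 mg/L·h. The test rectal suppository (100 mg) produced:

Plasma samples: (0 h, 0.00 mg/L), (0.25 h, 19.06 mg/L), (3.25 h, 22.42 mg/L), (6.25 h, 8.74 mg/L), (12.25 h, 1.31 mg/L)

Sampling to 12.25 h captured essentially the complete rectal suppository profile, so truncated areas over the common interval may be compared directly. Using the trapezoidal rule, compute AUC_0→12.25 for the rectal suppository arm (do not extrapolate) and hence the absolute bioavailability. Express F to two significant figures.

Trapezoidal AUC_0→12.25 (rectal suppository):
  [0→0.25]: (0.00+19.06)/2 × 0.25 = 2.3825
  [0.25→3.25]: (19.06+22.42)/2 × 3 = 62.22
  [3.25→6.25]: (22.42+8.74)/2 × 3 = 46.74
  [6.25→12.25]: (8.74+1.31)/2 × 6 = 30.15
  Sum = 141.4925 mg/L·h
F = (AUC_ev/D_ev)/(AUC_iv/D_iv) = (141.4925/100)/(328/25) = 1.414925/13.12 = 0.1078

F = 0.11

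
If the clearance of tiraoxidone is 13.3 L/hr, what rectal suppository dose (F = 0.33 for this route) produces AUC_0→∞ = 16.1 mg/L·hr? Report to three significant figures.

Dose = CL × AUC_0→∞ / F
     = 13.3 × 16.1 / 0.33 = 648.879 mg

Dose = 649 mg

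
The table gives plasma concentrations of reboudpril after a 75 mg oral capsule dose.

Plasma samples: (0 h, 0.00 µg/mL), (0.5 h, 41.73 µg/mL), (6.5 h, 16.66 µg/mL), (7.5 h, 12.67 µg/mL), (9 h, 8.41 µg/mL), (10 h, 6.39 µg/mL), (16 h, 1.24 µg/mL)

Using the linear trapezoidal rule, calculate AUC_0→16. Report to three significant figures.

AUC = 246 µg/mL·h

Trapezoidal AUC_0→16:
  [0→0.5]: (0.00+41.73)/2 × 0.5 = 10.4325
  [0.5→6.5]: (41.73+16.66)/2 × 6 = 175.17
  [6.5→7.5]: (16.66+12.67)/2 × 1 = 14.665
  [7.5→9]: (12.67+8.41)/2 × 1.5 = 15.81
  [9→10]: (8.41+6.39)/2 × 1 = 7.4
  [10→16]: (6.39+1.24)/2 × 6 = 22.89
  Sum = 246.3675 µg/mL·h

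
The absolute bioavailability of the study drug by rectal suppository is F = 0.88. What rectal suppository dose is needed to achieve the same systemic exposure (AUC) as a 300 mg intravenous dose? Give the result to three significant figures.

For equal systemic exposure: F × D_ev = D_iv
D_ev = D_iv / F = 300 / 0.88 = 340.909 mg

D_rectal = 341 mg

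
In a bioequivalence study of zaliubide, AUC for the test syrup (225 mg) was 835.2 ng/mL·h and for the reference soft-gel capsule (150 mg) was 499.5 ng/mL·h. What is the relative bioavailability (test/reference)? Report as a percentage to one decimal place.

F_rel = 111.5%

F_rel = (AUC_test/D_test) / (AUC_ref/D_ref)
      = (835.2/225) / (499.5/150)
      = 3.712 / 3.33 = 1.1147 = 111.47%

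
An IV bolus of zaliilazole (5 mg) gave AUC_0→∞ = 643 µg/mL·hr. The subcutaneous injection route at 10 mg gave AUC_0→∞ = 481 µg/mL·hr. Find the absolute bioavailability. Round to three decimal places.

F = 0.374

F = (AUC_ev / D_ev) / (AUC_iv / D_iv)
  = (481/10) / (643/5)
  = 48.1 / 128.6 = 0.3740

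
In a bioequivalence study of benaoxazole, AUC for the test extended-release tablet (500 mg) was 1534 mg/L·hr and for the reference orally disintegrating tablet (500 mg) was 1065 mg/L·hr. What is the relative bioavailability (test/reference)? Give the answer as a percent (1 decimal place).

F_rel = (AUC_test/D_test) / (AUC_ref/D_ref)
      = (1534/500) / (1065/500)
      = 3.068 / 2.13 = 1.4404 = 144.04%

F_rel = 144.0%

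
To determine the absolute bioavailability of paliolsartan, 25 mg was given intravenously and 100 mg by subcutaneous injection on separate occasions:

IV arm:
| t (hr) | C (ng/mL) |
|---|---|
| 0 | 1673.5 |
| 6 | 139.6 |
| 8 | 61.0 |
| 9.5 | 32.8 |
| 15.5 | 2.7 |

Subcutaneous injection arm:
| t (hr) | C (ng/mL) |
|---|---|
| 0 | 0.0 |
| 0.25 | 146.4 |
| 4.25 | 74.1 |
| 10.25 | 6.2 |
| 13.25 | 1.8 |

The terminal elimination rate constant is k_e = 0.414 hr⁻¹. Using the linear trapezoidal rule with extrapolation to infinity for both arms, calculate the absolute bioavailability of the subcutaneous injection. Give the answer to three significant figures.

Trapezoidal AUC_0→15.5 (IV):
  [0→6]: (1673.5+139.6)/2 × 6 = 5439.3
  [6→8]: (139.6+61.0)/2 × 2 = 200.6
  [8→9.5]: (61.0+32.8)/2 × 1.5 = 70.35
  [9.5→15.5]: (32.8+2.7)/2 × 6 = 106.5
  Sum = 5816.75 ng/mL·hr
IV tail: 2.7/0.414 = 6.522; AUC_iv,0→∞ = 5816.75 + 6.522 = 5823.272 ng/mL·hr
Trapezoidal AUC_0→13.25 (subcutaneous injection):
  [0→0.25]: (0.0+146.4)/2 × 0.25 = 18.3
  [0.25→4.25]: (146.4+74.1)/2 × 4 = 441.0
  [4.25→10.25]: (74.1+6.2)/2 × 6 = 240.9
  [10.25→13.25]: (6.2+1.8)/2 × 3 = 12.0
  Sum = 712.2 ng/mL·hr
subcutaneous injection tail: 1.8/0.414 = 4.348; AUC_ev,0→∞ = 712.2 + 4.348 = 716.548 ng/mL·hr
F = (AUC_ev/D_ev)/(AUC_iv/D_iv) = (716.548/100)/(5823.272/25) = 7.16548/232.93088 = 0.0308

F = 0.0308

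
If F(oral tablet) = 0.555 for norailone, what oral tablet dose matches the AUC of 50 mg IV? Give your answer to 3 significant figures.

For equal systemic exposure: F × D_ev = D_iv
D_ev = D_iv / F = 50 / 0.555 = 90.0901 mg

D_oral = 90.1 mg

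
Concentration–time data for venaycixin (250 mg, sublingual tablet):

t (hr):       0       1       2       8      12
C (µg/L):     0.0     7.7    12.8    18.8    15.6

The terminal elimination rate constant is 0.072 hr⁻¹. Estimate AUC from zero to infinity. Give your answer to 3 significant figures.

Trapezoidal AUC_0→12:
  [0→1]: (0.0+7.7)/2 × 1 = 3.85
  [1→2]: (7.7+12.8)/2 × 1 = 10.25
  [2→8]: (12.8+18.8)/2 × 6 = 94.8
  [8→12]: (18.8+15.6)/2 × 4 = 68.8
  Sum = 177.7 µg/L·hr
Extrapolated tail: C_last / k_e = 15.6 / 0.072 = 216.667
AUC_0→∞ = 177.7 + 216.667 = 394.367 µg/L·hr

AUC = 394 µg/L·hr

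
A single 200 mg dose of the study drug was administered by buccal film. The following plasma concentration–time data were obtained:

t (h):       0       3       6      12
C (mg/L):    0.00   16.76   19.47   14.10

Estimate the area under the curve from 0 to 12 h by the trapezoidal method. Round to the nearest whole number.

Trapezoidal AUC_0→12:
  [0→3]: (0.00+16.76)/2 × 3 = 25.14
  [3→6]: (16.76+19.47)/2 × 3 = 54.345
  [6→12]: (19.47+14.10)/2 × 6 = 100.71
  Sum = 180.195 mg/L·h

AUC = 180 mg/L·h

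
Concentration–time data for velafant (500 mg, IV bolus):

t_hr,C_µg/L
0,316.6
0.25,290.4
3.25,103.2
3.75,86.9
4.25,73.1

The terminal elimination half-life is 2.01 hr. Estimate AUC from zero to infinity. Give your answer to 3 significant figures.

AUC = 966 µg/L·hr

Trapezoidal AUC_0→4.25:
  [0→0.25]: (316.6+290.4)/2 × 0.25 = 75.875
  [0.25→3.25]: (290.4+103.2)/2 × 3 = 590.4
  [3.25→3.75]: (103.2+86.9)/2 × 0.5 = 47.525
  [3.75→4.25]: (86.9+73.1)/2 × 0.5 = 40.0
  Sum = 753.8 µg/L·hr
k_e = ln2 / t½ = 0.693147 / 2.01 = 0.3448 hr^-1
Extrapolated tail: C_last / k_e = 73.1 / 0.3448 = 212.007
AUC_0→∞ = 753.8 + 212.007 = 965.807 µg/L·hr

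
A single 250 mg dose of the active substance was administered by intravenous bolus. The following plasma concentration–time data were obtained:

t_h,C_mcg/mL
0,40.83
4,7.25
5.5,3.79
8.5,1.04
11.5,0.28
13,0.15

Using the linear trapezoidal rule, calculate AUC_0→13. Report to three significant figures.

AUC = 114 mcg/mL·h

Trapezoidal AUC_0→13:
  [0→4]: (40.83+7.25)/2 × 4 = 96.16
  [4→5.5]: (7.25+3.79)/2 × 1.5 = 8.28
  [5.5→8.5]: (3.79+1.04)/2 × 3 = 7.245
  [8.5→11.5]: (1.04+0.28)/2 × 3 = 1.98
  [11.5→13]: (0.28+0.15)/2 × 1.5 = 0.3225
  Sum = 113.9875 mcg/mL·h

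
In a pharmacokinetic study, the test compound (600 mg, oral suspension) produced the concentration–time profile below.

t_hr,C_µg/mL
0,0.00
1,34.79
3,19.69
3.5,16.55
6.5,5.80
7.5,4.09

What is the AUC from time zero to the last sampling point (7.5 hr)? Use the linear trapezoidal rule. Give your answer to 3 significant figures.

Trapezoidal AUC_0→7.5:
  [0→1]: (0.00+34.79)/2 × 1 = 17.395
  [1→3]: (34.79+19.69)/2 × 2 = 54.48
  [3→3.5]: (19.69+16.55)/2 × 0.5 = 9.06
  [3.5→6.5]: (16.55+5.80)/2 × 3 = 33.525
  [6.5→7.5]: (5.80+4.09)/2 × 1 = 4.945
  Sum = 119.405 µg/mL·hr

AUC = 119 µg/mL·hr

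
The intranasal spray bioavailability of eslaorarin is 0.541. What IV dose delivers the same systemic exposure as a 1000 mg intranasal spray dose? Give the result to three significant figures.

Systemic exposure from an extravascular dose = F × D_ev, so the equivalent IV dose is F × D_ev.
D_iv = F × D_ev = 0.541 × 1000 = 541 mg

D_iv = 541 mg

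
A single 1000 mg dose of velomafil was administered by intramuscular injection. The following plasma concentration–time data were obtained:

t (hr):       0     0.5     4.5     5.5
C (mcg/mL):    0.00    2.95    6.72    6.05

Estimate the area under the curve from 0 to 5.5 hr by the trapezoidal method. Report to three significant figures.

AUC = 26.5 mcg/mL·hr

Trapezoidal AUC_0→5.5:
  [0→0.5]: (0.00+2.95)/2 × 0.5 = 0.7375
  [0.5→4.5]: (2.95+6.72)/2 × 4 = 19.34
  [4.5→5.5]: (6.72+6.05)/2 × 1 = 6.385
  Sum = 26.4625 mcg/mL·hr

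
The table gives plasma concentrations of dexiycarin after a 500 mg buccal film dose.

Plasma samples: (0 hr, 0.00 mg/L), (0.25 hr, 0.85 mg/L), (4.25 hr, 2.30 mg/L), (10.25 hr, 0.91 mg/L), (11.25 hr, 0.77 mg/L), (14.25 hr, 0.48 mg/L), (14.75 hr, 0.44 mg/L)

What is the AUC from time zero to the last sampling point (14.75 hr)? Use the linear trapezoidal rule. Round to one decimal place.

AUC = 19.0 mg/L·hr

Trapezoidal AUC_0→14.75:
  [0→0.25]: (0.00+0.85)/2 × 0.25 = 0.10625
  [0.25→4.25]: (0.85+2.30)/2 × 4 = 6.3
  [4.25→10.25]: (2.30+0.91)/2 × 6 = 9.63
  [10.25→11.25]: (0.91+0.77)/2 × 1 = 0.84
  [11.25→14.25]: (0.77+0.48)/2 × 3 = 1.875
  [14.25→14.75]: (0.48+0.44)/2 × 0.5 = 0.23
  Sum = 18.98125 mg/L·hr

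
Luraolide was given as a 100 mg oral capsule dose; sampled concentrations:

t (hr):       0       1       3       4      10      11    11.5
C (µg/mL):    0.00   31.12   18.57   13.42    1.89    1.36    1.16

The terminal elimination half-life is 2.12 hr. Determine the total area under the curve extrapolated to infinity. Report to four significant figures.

Trapezoidal AUC_0→11.5:
  [0→1]: (0.00+31.12)/2 × 1 = 15.56
  [1→3]: (31.12+18.57)/2 × 2 = 49.69
  [3→4]: (18.57+13.42)/2 × 1 = 15.995
  [4→10]: (13.42+1.89)/2 × 6 = 45.93
  [10→11]: (1.89+1.36)/2 × 1 = 1.625
  [11→11.5]: (1.36+1.16)/2 × 0.5 = 0.63
  Sum = 129.43 µg/mL·hr
k_e = ln2 / t½ = 0.693147 / 2.12 = 0.3270 hr^-1
Extrapolated tail: C_last / k_e = 1.16 / 0.327 = 3.547
AUC_0→∞ = 129.43 + 3.547 = 132.977 µg/mL·hr

AUC = 133.0 µg/mL·hr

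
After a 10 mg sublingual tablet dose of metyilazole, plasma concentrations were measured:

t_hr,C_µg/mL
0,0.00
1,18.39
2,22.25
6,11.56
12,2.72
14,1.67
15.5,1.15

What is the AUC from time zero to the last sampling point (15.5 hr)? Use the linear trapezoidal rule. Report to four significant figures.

AUC = 146.5 µg/mL·hr

Trapezoidal AUC_0→15.5:
  [0→1]: (0.00+18.39)/2 × 1 = 9.195
  [1→2]: (18.39+22.25)/2 × 1 = 20.32
  [2→6]: (22.25+11.56)/2 × 4 = 67.62
  [6→12]: (11.56+2.72)/2 × 6 = 42.84
  [12→14]: (2.72+1.67)/2 × 2 = 4.39
  [14→15.5]: (1.67+1.15)/2 × 1.5 = 2.115
  Sum = 146.48 µg/mL·hr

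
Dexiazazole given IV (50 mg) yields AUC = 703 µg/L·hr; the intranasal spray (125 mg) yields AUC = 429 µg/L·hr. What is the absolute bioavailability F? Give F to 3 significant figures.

F = (AUC_ev / D_ev) / (AUC_iv / D_iv)
  = (429/125) / (703/50)
  = 3.432 / 14.06 = 0.2441

F = 0.244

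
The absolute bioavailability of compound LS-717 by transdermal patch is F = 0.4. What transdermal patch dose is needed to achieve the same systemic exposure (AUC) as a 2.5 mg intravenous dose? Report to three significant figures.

D_transdermal = 6.25 mg

For equal systemic exposure: F × D_ev = D_iv
D_ev = D_iv / F = 2.5 / 0.4 = 6.25 mg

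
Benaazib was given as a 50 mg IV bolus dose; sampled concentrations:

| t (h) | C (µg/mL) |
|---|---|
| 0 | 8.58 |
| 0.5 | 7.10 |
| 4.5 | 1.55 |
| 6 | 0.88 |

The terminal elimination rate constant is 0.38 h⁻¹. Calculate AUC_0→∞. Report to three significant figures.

Trapezoidal AUC_0→6:
  [0→0.5]: (8.58+7.10)/2 × 0.5 = 3.92
  [0.5→4.5]: (7.10+1.55)/2 × 4 = 17.3
  [4.5→6]: (1.55+0.88)/2 × 1.5 = 1.8225
  Sum = 23.0425 µg/mL·h
Extrapolated tail: C_last / k_e = 0.88 / 0.38 = 2.316
AUC_0→∞ = 23.0425 + 2.316 = 25.3585 µg/mL·h

AUC = 25.4 µg/mL·h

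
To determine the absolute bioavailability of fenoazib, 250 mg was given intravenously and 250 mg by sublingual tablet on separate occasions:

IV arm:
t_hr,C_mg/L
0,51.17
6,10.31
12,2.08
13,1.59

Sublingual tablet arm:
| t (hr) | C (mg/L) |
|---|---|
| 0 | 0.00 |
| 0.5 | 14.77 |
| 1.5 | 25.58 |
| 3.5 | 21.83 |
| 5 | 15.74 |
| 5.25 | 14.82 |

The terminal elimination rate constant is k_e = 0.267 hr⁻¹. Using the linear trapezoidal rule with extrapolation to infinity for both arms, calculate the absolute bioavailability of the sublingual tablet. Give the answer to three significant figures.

F = 0.692

Trapezoidal AUC_0→13 (IV):
  [0→6]: (51.17+10.31)/2 × 6 = 184.44
  [6→12]: (10.31+2.08)/2 × 6 = 37.17
  [12→13]: (2.08+1.59)/2 × 1 = 1.835
  Sum = 223.445 mg/L·hr
IV tail: 1.59/0.267 = 5.955; AUC_iv,0→∞ = 223.445 + 5.955 = 229.4 mg/L·hr
Trapezoidal AUC_0→5.25 (sublingual tablet):
  [0→0.5]: (0.00+14.77)/2 × 0.5 = 3.6925
  [0.5→1.5]: (14.77+25.58)/2 × 1 = 20.175
  [1.5→3.5]: (25.58+21.83)/2 × 2 = 47.41
  [3.5→5]: (21.83+15.74)/2 × 1.5 = 28.1775
  [5→5.25]: (15.74+14.82)/2 × 0.25 = 3.82
  Sum = 103.275 mg/L·hr
sublingual tablet tail: 14.82/0.267 = 55.506; AUC_ev,0→∞ = 103.275 + 55.506 = 158.781 mg/L·hr
F = (AUC_ev/D_ev)/(AUC_iv/D_iv) = (158.781/250)/(229.4/250) = 0.635124/0.9176 = 0.6922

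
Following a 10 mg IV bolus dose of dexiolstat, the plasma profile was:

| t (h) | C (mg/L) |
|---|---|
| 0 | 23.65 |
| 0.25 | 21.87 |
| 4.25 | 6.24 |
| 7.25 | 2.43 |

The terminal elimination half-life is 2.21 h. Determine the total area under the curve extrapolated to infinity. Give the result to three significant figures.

Trapezoidal AUC_0→7.25:
  [0→0.25]: (23.65+21.87)/2 × 0.25 = 5.69
  [0.25→4.25]: (21.87+6.24)/2 × 4 = 56.22
  [4.25→7.25]: (6.24+2.43)/2 × 3 = 13.005
  Sum = 74.915 mg/L·h
k_e = ln2 / t½ = 0.693147 / 2.21 = 0.3136 h^-1
Extrapolated tail: C_last / k_e = 2.43 / 0.3136 = 7.749
AUC_0→∞ = 74.915 + 7.749 = 82.664 mg/L·h

AUC = 82.7 mg/L·h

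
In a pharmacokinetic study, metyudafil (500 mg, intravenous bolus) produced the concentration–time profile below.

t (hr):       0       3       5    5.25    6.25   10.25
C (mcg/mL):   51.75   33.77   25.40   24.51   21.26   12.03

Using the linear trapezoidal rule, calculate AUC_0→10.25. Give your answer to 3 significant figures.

AUC = 283 mcg/mL·hr

Trapezoidal AUC_0→10.25:
  [0→3]: (51.75+33.77)/2 × 3 = 128.28
  [3→5]: (33.77+25.40)/2 × 2 = 59.17
  [5→5.25]: (25.40+24.51)/2 × 0.25 = 6.23875
  [5.25→6.25]: (24.51+21.26)/2 × 1 = 22.885
  [6.25→10.25]: (21.26+12.03)/2 × 4 = 66.58
  Sum = 283.15375 mcg/mL·hr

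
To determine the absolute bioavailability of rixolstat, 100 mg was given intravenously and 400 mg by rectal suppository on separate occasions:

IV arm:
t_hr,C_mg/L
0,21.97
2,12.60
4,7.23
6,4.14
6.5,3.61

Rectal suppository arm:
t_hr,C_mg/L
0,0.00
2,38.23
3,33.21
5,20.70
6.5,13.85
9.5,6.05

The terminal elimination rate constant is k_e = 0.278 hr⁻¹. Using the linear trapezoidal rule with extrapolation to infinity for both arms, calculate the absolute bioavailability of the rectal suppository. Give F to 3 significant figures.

Trapezoidal AUC_0→6.5 (IV):
  [0→2]: (21.97+12.60)/2 × 2 = 34.57
  [2→4]: (12.60+7.23)/2 × 2 = 19.83
  [4→6]: (7.23+4.14)/2 × 2 = 11.37
  [6→6.5]: (4.14+3.61)/2 × 0.5 = 1.9375
  Sum = 67.7075 mg/L·hr
IV tail: 3.61/0.278 = 12.986; AUC_iv,0→∞ = 67.7075 + 12.986 = 80.6935 mg/L·hr
Trapezoidal AUC_0→9.5 (rectal suppository):
  [0→2]: (0.00+38.23)/2 × 2 = 38.23
  [2→3]: (38.23+33.21)/2 × 1 = 35.72
  [3→5]: (33.21+20.70)/2 × 2 = 53.91
  [5→6.5]: (20.70+13.85)/2 × 1.5 = 25.9125
  [6.5→9.5]: (13.85+6.05)/2 × 3 = 29.85
  Sum = 183.6225 mg/L·hr
rectal suppository tail: 6.05/0.278 = 21.763; AUC_ev,0→∞ = 183.6225 + 21.763 = 205.3855 mg/L·hr
F = (AUC_ev/D_ev)/(AUC_iv/D_iv) = (205.3855/400)/(80.6935/100) = 0.51346375/0.806935 = 0.6363

F = 0.636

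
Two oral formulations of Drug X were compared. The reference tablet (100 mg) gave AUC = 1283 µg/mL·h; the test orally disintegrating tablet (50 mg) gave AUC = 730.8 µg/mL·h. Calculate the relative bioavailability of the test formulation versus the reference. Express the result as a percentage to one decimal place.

F_rel = (AUC_test/D_test) / (AUC_ref/D_ref)
      = (730.8/50) / (1283/100)
      = 14.616 / 12.83 = 1.1392 = 113.92%

F_rel = 113.9%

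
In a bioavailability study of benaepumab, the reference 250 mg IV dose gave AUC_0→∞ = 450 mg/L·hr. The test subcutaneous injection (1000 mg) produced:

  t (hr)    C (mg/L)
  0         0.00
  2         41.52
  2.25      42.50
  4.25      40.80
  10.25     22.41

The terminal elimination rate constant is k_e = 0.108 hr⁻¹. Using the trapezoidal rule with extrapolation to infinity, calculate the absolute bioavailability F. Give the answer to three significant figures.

F = 0.296

Trapezoidal AUC_0→10.25 (subcutaneous injection):
  [0→2]: (0.00+41.52)/2 × 2 = 41.52
  [2→2.25]: (41.52+42.50)/2 × 0.25 = 10.5025
  [2.25→4.25]: (42.50+40.80)/2 × 2 = 83.3
  [4.25→10.25]: (40.80+22.41)/2 × 6 = 189.63
  Sum = 324.9525 mg/L·hr
Tail: C_last/k_e = 22.41/0.108 = 207.500
AUC_0→∞ (subcutaneous injection) = 324.9525 + 207.500 = 532.4525 mg/L·hr
F = (AUC_ev/D_ev)/(AUC_iv/D_iv) = (532.4525/1000)/(450/250) = 0.5324525/1.8 = 0.2958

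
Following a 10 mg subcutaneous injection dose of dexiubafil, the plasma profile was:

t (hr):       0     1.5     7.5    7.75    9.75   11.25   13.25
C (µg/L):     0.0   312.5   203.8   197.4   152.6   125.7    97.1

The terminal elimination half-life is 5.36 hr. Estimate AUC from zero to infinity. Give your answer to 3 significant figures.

AUC = 3370 µg/L·hr

Trapezoidal AUC_0→13.25:
  [0→1.5]: (0.0+312.5)/2 × 1.5 = 234.375
  [1.5→7.5]: (312.5+203.8)/2 × 6 = 1548.9
  [7.5→7.75]: (203.8+197.4)/2 × 0.25 = 50.15
  [7.75→9.75]: (197.4+152.6)/2 × 2 = 350.0
  [9.75→11.25]: (152.6+125.7)/2 × 1.5 = 208.725
  [11.25→13.25]: (125.7+97.1)/2 × 2 = 222.8
  Sum = 2614.95 µg/L·hr
k_e = ln2 / t½ = 0.693147 / 5.36 = 0.1293 hr^-1
Extrapolated tail: C_last / k_e = 97.1 / 0.1293 = 750.967
AUC_0→∞ = 2614.95 + 750.967 = 3365.917 µg/L·hr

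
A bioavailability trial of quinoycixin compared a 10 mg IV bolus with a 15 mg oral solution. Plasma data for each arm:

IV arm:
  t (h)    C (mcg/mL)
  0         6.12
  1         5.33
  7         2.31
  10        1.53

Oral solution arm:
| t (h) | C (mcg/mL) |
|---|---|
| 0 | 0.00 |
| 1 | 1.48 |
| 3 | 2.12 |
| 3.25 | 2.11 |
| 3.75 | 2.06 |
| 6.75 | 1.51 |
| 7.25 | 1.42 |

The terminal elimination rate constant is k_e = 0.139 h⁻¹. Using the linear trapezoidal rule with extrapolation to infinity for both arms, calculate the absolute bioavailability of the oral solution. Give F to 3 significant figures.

Trapezoidal AUC_0→10 (IV):
  [0→1]: (6.12+5.33)/2 × 1 = 5.725
  [1→7]: (5.33+2.31)/2 × 6 = 22.92
  [7→10]: (2.31+1.53)/2 × 3 = 5.76
  Sum = 34.405 mcg/mL·h
IV tail: 1.53/0.139 = 11.007; AUC_iv,0→∞ = 34.405 + 11.007 = 45.412 mcg/mL·h
Trapezoidal AUC_0→7.25 (oral solution):
  [0→1]: (0.00+1.48)/2 × 1 = 0.74
  [1→3]: (1.48+2.12)/2 × 2 = 3.6
  [3→3.25]: (2.12+2.11)/2 × 0.25 = 0.52875
  [3.25→3.75]: (2.11+2.06)/2 × 0.5 = 1.0425
  [3.75→6.75]: (2.06+1.51)/2 × 3 = 5.355
  [6.75→7.25]: (1.51+1.42)/2 × 0.5 = 0.7325
  Sum = 11.99875 mcg/mL·h
oral solution tail: 1.42/0.139 = 10.216; AUC_ev,0→∞ = 11.99875 + 10.216 = 22.21475 mcg/mL·h
F = (AUC_ev/D_ev)/(AUC_iv/D_iv) = (22.21475/15)/(45.412/10) = 1.48098/4.5412 = 0.3261

F = 0.326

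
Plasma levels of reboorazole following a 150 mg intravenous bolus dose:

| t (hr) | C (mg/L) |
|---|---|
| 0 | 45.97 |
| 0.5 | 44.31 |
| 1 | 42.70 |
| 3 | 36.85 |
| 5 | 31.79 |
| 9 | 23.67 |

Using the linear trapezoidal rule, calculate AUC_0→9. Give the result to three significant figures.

AUC = 303 mg/L·hr

Trapezoidal AUC_0→9:
  [0→0.5]: (45.97+44.31)/2 × 0.5 = 22.57
  [0.5→1]: (44.31+42.70)/2 × 0.5 = 21.7525
  [1→3]: (42.70+36.85)/2 × 2 = 79.55
  [3→5]: (36.85+31.79)/2 × 2 = 68.64
  [5→9]: (31.79+23.67)/2 × 4 = 110.92
  Sum = 303.4325 mg/L·hr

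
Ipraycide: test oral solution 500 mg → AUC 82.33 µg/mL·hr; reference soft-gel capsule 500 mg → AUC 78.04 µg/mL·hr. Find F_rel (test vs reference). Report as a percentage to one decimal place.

F_rel = (AUC_test/D_test) / (AUC_ref/D_ref)
      = (82.33/500) / (78.04/500)
      = 0.16466 / 0.15608 = 1.0550 = 105.50%

F_rel = 105.5%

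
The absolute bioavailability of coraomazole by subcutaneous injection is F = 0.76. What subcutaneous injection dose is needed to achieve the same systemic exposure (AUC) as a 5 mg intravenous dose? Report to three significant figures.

D_subcutaneous = 6.58 mg

For equal systemic exposure: F × D_ev = D_iv
D_ev = D_iv / F = 5 / 0.76 = 6.57895 mg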